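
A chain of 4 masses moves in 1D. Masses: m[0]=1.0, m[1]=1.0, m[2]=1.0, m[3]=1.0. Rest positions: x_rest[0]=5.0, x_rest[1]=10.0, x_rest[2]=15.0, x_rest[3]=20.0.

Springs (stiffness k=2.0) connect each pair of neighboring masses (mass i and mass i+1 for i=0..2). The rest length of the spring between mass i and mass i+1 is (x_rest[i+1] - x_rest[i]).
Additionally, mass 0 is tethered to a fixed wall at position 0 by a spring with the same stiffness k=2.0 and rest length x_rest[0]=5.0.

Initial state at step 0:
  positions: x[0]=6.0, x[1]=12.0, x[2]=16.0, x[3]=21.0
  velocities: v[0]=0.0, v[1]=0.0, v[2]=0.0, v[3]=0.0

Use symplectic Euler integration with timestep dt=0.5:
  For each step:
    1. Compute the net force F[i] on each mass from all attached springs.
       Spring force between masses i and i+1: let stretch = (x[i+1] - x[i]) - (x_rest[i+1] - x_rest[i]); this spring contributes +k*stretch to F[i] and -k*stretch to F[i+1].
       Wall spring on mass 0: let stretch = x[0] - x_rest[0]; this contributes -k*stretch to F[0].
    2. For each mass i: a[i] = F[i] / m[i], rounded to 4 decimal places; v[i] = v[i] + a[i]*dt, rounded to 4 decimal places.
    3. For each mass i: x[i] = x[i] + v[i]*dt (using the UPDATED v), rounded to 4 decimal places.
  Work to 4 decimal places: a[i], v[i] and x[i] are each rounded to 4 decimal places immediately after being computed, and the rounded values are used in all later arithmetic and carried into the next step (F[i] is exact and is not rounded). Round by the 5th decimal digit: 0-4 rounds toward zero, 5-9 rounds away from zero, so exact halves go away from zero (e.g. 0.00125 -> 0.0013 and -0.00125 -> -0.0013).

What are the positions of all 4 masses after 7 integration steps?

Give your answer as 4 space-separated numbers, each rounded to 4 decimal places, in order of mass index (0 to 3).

Step 0: x=[6.0000 12.0000 16.0000 21.0000] v=[0.0000 0.0000 0.0000 0.0000]
Step 1: x=[6.0000 11.0000 16.5000 21.0000] v=[0.0000 -2.0000 1.0000 0.0000]
Step 2: x=[5.5000 10.2500 16.5000 21.2500] v=[-1.0000 -1.5000 0.0000 0.5000]
Step 3: x=[4.6250 10.2500 15.7500 21.6250] v=[-1.7500 0.0000 -1.5000 0.7500]
Step 4: x=[4.2500 10.1875 15.1875 21.5625] v=[-0.7500 -0.1250 -1.1250 -0.1250]
Step 5: x=[4.7188 9.6563 15.3125 20.8125] v=[0.9375 -1.0625 0.2500 -1.5000]
Step 6: x=[5.2969 9.4844 15.3594 19.8125] v=[1.1562 -0.3438 0.0938 -2.0000]
Step 7: x=[5.3203 10.1563 14.6954 19.0860] v=[0.0468 1.3437 -1.3281 -1.4531]

Answer: 5.3203 10.1563 14.6954 19.0860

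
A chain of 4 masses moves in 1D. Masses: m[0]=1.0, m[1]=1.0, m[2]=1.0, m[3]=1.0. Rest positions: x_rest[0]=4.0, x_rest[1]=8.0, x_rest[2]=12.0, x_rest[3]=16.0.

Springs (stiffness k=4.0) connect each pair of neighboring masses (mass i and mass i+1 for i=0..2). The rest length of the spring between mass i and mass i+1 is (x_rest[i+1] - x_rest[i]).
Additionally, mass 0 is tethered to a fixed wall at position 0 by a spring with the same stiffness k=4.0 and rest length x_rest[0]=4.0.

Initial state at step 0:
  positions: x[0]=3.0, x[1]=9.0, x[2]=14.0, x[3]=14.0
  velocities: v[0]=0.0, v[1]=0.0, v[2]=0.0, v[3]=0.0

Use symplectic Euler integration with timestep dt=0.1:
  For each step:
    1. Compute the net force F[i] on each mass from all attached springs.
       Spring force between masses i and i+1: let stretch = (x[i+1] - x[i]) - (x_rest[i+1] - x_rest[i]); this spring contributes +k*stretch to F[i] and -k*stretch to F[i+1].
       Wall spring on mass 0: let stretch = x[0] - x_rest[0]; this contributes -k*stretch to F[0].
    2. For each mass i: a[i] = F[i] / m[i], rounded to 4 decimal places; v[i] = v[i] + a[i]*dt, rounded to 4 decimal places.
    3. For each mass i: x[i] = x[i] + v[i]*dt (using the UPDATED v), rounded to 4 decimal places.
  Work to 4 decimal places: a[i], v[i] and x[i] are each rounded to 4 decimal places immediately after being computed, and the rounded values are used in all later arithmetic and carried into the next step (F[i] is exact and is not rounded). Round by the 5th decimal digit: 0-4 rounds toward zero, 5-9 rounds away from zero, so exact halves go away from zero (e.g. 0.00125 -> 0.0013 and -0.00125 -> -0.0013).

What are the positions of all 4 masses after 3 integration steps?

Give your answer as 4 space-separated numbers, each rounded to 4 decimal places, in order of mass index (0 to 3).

Step 0: x=[3.0000 9.0000 14.0000 14.0000] v=[0.0000 0.0000 0.0000 0.0000]
Step 1: x=[3.1200 8.9600 13.8000 14.1600] v=[1.2000 -0.4000 -2.0000 1.6000]
Step 2: x=[3.3488 8.8800 13.4208 14.4656] v=[2.2880 -0.8000 -3.7920 3.0560]
Step 3: x=[3.6649 8.7604 12.9018 14.8894] v=[3.1610 -1.1962 -5.1904 4.2381]

Answer: 3.6649 8.7604 12.9018 14.8894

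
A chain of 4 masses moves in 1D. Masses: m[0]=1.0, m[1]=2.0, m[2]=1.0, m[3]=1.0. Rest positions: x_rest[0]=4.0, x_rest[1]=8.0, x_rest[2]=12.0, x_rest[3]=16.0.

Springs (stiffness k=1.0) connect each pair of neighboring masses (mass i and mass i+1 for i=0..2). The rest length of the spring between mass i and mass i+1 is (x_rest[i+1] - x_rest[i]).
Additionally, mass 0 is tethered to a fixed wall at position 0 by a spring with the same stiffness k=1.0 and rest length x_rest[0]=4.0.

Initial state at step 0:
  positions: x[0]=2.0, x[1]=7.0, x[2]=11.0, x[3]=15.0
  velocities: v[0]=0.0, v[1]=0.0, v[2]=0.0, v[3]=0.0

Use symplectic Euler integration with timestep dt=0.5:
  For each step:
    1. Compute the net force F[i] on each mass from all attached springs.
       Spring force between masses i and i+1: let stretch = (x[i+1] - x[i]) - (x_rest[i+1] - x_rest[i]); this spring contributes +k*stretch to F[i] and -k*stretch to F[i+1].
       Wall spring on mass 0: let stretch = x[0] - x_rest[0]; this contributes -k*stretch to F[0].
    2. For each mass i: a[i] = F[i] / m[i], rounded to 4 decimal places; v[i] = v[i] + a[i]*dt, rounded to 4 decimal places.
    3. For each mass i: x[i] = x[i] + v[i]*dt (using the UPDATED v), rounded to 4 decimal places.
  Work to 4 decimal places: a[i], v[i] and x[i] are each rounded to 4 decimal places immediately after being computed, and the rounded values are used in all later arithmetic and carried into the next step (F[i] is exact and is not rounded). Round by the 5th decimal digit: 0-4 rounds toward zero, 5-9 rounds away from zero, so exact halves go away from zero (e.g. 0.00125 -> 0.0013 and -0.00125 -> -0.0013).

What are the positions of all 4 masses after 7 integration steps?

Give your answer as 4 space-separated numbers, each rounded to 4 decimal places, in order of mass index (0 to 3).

Answer: 3.0289 8.3907 11.4684 14.7867

Derivation:
Step 0: x=[2.0000 7.0000 11.0000 15.0000] v=[0.0000 0.0000 0.0000 0.0000]
Step 1: x=[2.7500 6.8750 11.0000 15.0000] v=[1.5000 -0.2500 0.0000 0.0000]
Step 2: x=[3.8438 6.7500 10.9688 15.0000] v=[2.1875 -0.2500 -0.0625 0.0000]
Step 3: x=[4.7032 6.7891 10.8907 14.9922] v=[1.7187 0.0782 -0.1563 -0.0156]
Step 4: x=[4.9083 7.0802 10.8125 14.9590] v=[0.4101 0.5822 -0.1564 -0.0664]
Step 5: x=[4.4293 7.5664 10.8379 14.8892] v=[-0.9581 0.9723 0.0507 -0.1397]
Step 6: x=[3.6272 8.0694 11.0582 14.8065] v=[-1.6042 1.0059 0.4406 -0.1654]
Step 7: x=[3.0289 8.3907 11.4684 14.7867] v=[-1.1967 0.6426 0.8204 -0.0396]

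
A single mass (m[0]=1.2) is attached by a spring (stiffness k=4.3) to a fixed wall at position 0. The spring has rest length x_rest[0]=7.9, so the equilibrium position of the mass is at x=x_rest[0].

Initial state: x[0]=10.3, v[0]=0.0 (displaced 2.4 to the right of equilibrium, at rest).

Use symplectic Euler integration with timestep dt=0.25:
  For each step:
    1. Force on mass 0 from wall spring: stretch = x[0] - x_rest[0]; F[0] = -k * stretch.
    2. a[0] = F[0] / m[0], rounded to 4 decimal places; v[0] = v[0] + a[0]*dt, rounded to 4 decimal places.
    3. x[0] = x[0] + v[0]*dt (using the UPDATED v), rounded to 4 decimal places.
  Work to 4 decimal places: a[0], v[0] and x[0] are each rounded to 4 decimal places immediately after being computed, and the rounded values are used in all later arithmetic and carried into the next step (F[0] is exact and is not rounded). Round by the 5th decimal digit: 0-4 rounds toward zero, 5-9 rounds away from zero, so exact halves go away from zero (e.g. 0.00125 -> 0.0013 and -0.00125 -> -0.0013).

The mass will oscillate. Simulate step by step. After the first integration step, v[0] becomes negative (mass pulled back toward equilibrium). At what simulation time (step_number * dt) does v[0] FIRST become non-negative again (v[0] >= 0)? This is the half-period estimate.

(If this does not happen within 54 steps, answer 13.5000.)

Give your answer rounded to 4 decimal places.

Step 0: x=[10.3000] v=[0.0000]
Step 1: x=[9.7625] v=[-2.1500]
Step 2: x=[8.8079] v=[-3.8185]
Step 3: x=[7.6500] v=[-4.6318]
Step 4: x=[6.5480] v=[-4.4079]
Step 5: x=[5.7488] v=[-3.1967]
Step 6: x=[5.4314] v=[-1.2696]
Step 7: x=[5.6669] v=[0.9419]
First v>=0 after going negative at step 7, time=1.7500

Answer: 1.7500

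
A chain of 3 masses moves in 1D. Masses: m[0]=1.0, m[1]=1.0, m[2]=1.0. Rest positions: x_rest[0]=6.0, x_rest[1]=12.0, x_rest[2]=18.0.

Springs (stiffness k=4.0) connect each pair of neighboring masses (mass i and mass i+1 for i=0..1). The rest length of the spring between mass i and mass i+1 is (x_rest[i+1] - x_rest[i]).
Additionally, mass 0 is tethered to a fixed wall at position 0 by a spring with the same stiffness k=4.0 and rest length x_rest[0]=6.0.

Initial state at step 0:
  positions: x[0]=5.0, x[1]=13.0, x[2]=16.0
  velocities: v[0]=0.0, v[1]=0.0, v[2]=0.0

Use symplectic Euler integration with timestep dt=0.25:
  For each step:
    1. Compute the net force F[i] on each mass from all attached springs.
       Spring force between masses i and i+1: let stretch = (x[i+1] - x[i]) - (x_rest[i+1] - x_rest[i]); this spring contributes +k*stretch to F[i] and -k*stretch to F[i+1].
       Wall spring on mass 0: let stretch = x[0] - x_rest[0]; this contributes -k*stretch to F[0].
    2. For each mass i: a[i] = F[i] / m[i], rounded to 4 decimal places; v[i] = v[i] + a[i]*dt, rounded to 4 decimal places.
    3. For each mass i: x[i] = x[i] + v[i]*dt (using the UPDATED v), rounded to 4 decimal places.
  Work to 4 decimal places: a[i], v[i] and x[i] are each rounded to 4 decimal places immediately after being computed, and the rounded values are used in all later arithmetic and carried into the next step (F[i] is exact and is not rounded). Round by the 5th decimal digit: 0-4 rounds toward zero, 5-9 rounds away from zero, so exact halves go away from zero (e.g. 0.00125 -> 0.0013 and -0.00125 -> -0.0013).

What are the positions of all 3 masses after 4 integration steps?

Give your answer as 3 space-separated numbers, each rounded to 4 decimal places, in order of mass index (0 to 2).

Step 0: x=[5.0000 13.0000 16.0000] v=[0.0000 0.0000 0.0000]
Step 1: x=[5.7500 11.7500 16.7500] v=[3.0000 -5.0000 3.0000]
Step 2: x=[6.5625 10.2500 17.7500] v=[3.2500 -6.0000 4.0000]
Step 3: x=[6.6563 9.7031 18.3750] v=[0.3750 -2.1875 2.5000]
Step 4: x=[5.8477 10.5625 18.3320] v=[-3.2345 3.4376 -0.1719]

Answer: 5.8477 10.5625 18.3320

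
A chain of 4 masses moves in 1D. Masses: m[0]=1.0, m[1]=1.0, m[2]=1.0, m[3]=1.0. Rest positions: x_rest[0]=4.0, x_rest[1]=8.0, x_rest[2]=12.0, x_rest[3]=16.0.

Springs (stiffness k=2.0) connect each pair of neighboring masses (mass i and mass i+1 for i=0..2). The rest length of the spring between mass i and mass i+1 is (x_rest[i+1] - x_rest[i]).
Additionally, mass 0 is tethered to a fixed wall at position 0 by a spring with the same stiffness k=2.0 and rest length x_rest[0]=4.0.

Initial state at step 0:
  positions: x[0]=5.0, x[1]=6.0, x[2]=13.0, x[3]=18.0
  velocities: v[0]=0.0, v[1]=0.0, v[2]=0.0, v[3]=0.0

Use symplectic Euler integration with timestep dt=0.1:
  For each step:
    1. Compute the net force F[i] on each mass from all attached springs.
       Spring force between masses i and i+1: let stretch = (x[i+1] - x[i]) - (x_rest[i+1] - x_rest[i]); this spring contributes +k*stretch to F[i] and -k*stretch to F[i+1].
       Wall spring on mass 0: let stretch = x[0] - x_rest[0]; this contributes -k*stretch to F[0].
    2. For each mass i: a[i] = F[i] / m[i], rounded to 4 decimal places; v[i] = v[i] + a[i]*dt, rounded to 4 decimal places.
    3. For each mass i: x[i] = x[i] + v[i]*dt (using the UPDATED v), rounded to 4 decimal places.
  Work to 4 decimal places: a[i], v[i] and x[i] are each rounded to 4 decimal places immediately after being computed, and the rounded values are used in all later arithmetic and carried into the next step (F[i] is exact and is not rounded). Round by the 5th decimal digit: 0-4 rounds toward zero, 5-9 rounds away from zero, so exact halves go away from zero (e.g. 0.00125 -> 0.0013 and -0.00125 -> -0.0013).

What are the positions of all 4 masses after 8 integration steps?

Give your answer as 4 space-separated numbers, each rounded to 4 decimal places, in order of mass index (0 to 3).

Answer: 3.1376 9.0108 12.1901 17.2294

Derivation:
Step 0: x=[5.0000 6.0000 13.0000 18.0000] v=[0.0000 0.0000 0.0000 0.0000]
Step 1: x=[4.9200 6.1200 12.9600 17.9800] v=[-0.8000 1.2000 -0.4000 -0.2000]
Step 2: x=[4.7656 6.3528 12.8836 17.9396] v=[-1.5440 2.3280 -0.7640 -0.4040]
Step 3: x=[4.5476 6.6845 12.7777 17.8781] v=[-2.1797 3.3167 -1.0590 -0.6152]
Step 4: x=[4.2814 7.0953 12.6519 17.7946] v=[-2.6618 4.1080 -1.2576 -0.8353]
Step 5: x=[3.9859 7.5610 12.5179 17.6882] v=[-2.9553 4.6565 -1.3404 -1.0638]
Step 6: x=[3.6822 8.0543 12.3881 17.5584] v=[-3.0375 4.9329 -1.2977 -1.2979]
Step 7: x=[3.3923 8.5468 12.2751 17.4052] v=[-2.8995 4.9252 -1.1304 -1.5320]
Step 8: x=[3.1376 9.0108 12.1901 17.2294] v=[-2.5471 4.6400 -0.8500 -1.7580]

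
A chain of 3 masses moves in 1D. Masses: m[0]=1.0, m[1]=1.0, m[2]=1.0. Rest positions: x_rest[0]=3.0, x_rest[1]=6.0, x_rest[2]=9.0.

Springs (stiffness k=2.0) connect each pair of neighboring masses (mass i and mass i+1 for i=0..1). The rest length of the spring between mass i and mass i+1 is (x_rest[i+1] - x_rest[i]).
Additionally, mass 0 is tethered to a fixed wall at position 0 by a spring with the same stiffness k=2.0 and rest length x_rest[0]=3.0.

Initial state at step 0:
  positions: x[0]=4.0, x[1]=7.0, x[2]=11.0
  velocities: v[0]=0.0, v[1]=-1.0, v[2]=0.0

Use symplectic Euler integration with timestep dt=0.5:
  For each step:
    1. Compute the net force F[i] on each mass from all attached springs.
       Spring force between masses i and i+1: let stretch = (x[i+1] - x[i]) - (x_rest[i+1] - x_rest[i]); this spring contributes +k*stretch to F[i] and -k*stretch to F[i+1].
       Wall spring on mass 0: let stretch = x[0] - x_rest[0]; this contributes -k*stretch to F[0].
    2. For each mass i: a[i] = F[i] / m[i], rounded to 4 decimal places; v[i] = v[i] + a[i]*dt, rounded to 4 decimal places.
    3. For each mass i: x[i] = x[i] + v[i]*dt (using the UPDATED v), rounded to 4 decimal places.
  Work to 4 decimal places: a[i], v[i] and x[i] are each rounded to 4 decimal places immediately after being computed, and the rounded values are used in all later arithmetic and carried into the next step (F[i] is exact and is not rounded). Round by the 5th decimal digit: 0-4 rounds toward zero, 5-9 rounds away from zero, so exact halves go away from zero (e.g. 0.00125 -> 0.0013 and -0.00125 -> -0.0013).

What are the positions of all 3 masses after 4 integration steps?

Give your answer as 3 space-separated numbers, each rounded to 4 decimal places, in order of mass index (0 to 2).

Answer: 3.1875 5.4375 8.6250

Derivation:
Step 0: x=[4.0000 7.0000 11.0000] v=[0.0000 -1.0000 0.0000]
Step 1: x=[3.5000 7.0000 10.5000] v=[-1.0000 0.0000 -1.0000]
Step 2: x=[3.0000 7.0000 9.7500] v=[-1.0000 0.0000 -1.5000]
Step 3: x=[3.0000 6.3750 9.1250] v=[0.0000 -1.2500 -1.2500]
Step 4: x=[3.1875 5.4375 8.6250] v=[0.3750 -1.8750 -1.0000]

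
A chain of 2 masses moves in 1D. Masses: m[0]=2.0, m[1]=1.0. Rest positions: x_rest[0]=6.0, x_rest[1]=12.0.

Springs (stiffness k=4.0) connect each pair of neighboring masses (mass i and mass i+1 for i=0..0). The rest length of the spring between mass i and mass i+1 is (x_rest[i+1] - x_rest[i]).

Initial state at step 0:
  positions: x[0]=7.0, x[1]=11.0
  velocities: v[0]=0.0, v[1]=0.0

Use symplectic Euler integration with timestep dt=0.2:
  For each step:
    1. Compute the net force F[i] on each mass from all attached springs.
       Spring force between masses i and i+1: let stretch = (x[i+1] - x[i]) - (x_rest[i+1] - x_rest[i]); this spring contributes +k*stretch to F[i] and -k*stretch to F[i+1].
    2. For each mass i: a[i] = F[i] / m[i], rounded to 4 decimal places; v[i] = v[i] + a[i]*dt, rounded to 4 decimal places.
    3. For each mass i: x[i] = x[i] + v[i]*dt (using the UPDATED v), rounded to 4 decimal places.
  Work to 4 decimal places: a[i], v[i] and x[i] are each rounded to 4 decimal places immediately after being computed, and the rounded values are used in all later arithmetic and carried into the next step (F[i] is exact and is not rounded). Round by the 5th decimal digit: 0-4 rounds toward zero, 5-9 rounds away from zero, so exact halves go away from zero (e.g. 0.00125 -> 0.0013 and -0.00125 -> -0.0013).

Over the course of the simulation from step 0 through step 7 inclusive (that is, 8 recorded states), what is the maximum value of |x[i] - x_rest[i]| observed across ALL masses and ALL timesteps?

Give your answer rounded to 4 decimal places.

Answer: 1.7047

Derivation:
Step 0: x=[7.0000 11.0000] v=[0.0000 0.0000]
Step 1: x=[6.8400 11.3200] v=[-0.8000 1.6000]
Step 2: x=[6.5584 11.8832] v=[-1.4080 2.8160]
Step 3: x=[6.2228 12.5544] v=[-1.6781 3.3562]
Step 4: x=[5.9137 13.1726] v=[-1.5455 3.0909]
Step 5: x=[5.7053 13.5894] v=[-1.0419 2.0838]
Step 6: x=[5.6476 13.7047] v=[-0.2883 0.5765]
Step 7: x=[5.7545 13.4909] v=[0.5345 -1.0692]
Max displacement = 1.7047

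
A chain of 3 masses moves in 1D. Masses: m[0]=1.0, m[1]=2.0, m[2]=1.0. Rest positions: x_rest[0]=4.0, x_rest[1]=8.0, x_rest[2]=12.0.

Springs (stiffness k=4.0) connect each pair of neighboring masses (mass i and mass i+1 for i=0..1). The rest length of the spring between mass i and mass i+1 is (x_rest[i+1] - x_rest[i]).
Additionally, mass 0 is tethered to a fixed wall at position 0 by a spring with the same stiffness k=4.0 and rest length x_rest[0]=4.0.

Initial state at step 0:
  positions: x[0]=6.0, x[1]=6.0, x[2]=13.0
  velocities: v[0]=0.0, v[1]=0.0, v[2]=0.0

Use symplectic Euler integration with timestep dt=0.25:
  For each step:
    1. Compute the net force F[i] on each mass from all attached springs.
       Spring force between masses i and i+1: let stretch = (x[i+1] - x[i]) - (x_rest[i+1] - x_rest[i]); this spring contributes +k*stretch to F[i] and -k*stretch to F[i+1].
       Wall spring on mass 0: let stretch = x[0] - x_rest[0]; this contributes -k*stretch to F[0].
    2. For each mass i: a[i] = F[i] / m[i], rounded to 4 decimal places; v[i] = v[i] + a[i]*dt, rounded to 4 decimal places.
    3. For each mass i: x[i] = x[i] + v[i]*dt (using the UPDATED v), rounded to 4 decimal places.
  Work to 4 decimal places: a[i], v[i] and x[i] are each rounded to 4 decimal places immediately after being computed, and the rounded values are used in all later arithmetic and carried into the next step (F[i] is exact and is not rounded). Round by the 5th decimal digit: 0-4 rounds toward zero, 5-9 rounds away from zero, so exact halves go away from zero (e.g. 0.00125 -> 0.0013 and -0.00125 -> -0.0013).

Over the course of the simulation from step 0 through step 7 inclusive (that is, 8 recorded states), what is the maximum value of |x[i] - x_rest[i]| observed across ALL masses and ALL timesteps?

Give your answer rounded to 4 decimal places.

Answer: 2.9463

Derivation:
Step 0: x=[6.0000 6.0000 13.0000] v=[0.0000 0.0000 0.0000]
Step 1: x=[4.5000 6.8750 12.2500] v=[-6.0000 3.5000 -3.0000]
Step 2: x=[2.4688 8.1250 11.1563] v=[-8.1250 5.0000 -4.3750]
Step 3: x=[1.2344 9.0469 10.3047] v=[-4.9376 3.6876 -3.4063]
Step 4: x=[1.6445 9.1495 10.1387] v=[1.6405 0.4103 -0.6641]
Step 5: x=[3.5198 8.4376 10.7254] v=[7.5010 -2.8476 2.3467]
Step 6: x=[5.7446 7.3970 11.7401] v=[8.8990 -4.1626 4.0589]
Step 7: x=[6.9463 6.6927 12.6691] v=[4.8068 -2.8173 3.7158]
Max displacement = 2.9463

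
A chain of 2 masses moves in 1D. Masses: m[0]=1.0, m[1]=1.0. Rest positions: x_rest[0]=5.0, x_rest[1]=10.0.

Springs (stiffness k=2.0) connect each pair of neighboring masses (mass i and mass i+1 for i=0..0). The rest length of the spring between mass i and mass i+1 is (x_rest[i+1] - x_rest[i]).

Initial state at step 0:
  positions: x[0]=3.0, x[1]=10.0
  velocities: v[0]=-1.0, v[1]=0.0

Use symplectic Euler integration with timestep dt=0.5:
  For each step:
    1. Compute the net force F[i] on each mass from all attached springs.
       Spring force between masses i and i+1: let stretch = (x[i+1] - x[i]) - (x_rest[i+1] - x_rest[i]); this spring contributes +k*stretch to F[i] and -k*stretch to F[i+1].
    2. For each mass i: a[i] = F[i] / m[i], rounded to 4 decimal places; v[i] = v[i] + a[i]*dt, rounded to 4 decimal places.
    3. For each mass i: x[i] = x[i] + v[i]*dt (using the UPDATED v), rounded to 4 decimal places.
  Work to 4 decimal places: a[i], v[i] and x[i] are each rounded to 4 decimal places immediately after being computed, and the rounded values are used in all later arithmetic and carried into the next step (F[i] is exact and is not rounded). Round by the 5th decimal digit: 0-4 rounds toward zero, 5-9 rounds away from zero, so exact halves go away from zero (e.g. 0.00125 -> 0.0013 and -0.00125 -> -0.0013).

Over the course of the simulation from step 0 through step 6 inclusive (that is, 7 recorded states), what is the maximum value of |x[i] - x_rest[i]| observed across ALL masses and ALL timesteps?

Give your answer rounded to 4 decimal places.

Answer: 3.5000

Derivation:
Step 0: x=[3.0000 10.0000] v=[-1.0000 0.0000]
Step 1: x=[3.5000 9.0000] v=[1.0000 -2.0000]
Step 2: x=[4.2500 7.7500] v=[1.5000 -2.5000]
Step 3: x=[4.2500 7.2500] v=[0.0000 -1.0000]
Step 4: x=[3.2500 7.7500] v=[-2.0000 1.0000]
Step 5: x=[2.0000 8.5000] v=[-2.5000 1.5000]
Step 6: x=[1.5000 8.5000] v=[-1.0000 0.0000]
Max displacement = 3.5000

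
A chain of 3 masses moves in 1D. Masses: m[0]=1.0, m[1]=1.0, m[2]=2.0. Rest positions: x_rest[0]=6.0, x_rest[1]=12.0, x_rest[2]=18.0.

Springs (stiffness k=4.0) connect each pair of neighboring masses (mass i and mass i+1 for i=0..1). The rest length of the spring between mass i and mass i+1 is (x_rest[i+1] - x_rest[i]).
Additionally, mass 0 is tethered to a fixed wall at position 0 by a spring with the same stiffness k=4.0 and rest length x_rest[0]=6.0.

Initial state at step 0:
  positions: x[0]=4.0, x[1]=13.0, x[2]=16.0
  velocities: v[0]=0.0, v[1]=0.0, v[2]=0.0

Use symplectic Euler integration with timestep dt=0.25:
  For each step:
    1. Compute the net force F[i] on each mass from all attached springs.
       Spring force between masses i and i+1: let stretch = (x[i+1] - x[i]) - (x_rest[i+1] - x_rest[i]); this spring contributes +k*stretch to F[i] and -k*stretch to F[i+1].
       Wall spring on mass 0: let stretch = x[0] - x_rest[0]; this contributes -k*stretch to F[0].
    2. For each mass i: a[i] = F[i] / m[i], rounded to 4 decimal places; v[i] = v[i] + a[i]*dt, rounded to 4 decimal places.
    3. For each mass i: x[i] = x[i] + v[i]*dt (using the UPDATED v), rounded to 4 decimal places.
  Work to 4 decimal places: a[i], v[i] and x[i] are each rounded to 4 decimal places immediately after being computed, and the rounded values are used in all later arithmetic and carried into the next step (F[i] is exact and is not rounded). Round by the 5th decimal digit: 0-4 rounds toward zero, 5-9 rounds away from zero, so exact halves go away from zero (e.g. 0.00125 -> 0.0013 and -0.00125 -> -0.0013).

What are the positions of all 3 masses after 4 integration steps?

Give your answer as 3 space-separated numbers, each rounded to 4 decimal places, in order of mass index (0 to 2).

Step 0: x=[4.0000 13.0000 16.0000] v=[0.0000 0.0000 0.0000]
Step 1: x=[5.2500 11.5000 16.3750] v=[5.0000 -6.0000 1.5000]
Step 2: x=[6.7500 9.6563 16.8906] v=[6.0000 -7.3750 2.0625]
Step 3: x=[7.2891 8.8946 17.2520] v=[2.1563 -3.0470 1.4454]
Step 4: x=[6.4073 9.8208 17.3187] v=[-3.5273 3.7049 0.2667]

Answer: 6.4073 9.8208 17.3187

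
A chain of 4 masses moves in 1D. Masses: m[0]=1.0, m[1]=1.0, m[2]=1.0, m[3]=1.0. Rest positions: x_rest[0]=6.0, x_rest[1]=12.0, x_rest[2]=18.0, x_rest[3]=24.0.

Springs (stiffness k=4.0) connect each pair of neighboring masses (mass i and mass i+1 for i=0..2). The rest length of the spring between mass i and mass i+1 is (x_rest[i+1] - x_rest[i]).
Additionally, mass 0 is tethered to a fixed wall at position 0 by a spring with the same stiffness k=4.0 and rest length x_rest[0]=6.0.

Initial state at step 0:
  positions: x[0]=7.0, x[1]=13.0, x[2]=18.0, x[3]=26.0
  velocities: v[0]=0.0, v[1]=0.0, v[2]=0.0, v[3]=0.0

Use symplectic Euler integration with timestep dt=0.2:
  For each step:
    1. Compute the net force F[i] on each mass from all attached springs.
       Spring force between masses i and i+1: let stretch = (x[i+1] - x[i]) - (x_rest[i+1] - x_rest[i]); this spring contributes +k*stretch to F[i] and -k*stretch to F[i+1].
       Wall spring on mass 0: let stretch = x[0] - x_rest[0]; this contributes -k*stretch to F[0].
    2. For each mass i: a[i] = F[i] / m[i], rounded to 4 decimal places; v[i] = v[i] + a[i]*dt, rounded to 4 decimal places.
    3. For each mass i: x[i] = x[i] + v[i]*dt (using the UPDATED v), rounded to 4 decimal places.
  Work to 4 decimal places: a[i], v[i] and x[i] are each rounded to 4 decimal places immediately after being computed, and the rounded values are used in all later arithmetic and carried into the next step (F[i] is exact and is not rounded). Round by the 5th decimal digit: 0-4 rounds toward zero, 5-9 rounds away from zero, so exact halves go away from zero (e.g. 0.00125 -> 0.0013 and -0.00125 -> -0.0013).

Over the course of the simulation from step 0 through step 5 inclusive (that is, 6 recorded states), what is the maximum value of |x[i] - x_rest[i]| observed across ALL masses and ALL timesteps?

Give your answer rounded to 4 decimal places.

Step 0: x=[7.0000 13.0000 18.0000 26.0000] v=[0.0000 0.0000 0.0000 0.0000]
Step 1: x=[6.8400 12.8400 18.4800 25.6800] v=[-0.8000 -0.8000 2.4000 -1.6000]
Step 2: x=[6.5456 12.6224 19.2096 25.1680] v=[-1.4720 -1.0880 3.6480 -2.5600]
Step 3: x=[6.1762 12.4865 19.8386 24.6627] v=[-1.8470 -0.6797 3.1450 -2.5267]
Step 4: x=[5.8283 12.5172 20.0631 24.3455] v=[-1.7397 0.1537 1.1226 -1.5860]
Step 5: x=[5.6181 12.6851 19.7655 24.3031] v=[-1.0512 0.8393 -1.4882 -0.2119]
Max displacement = 2.0631

Answer: 2.0631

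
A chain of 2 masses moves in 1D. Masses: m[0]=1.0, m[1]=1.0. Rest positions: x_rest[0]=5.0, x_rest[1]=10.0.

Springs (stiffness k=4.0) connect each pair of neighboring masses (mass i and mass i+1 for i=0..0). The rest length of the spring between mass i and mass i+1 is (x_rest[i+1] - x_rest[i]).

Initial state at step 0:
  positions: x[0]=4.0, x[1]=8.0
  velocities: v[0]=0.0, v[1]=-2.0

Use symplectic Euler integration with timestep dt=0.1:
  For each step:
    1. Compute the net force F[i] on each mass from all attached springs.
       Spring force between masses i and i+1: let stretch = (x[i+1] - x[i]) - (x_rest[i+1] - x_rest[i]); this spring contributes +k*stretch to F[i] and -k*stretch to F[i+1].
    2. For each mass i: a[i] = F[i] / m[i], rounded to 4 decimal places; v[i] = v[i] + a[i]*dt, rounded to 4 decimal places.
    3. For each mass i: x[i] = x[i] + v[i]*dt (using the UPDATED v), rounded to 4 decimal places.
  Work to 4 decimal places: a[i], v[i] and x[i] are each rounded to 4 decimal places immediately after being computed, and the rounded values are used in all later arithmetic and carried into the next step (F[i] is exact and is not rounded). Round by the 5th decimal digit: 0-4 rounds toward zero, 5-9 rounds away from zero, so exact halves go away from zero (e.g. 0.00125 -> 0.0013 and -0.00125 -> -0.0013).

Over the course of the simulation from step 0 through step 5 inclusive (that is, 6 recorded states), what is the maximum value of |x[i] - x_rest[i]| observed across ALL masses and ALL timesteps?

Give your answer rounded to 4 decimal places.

Step 0: x=[4.0000 8.0000] v=[0.0000 -2.0000]
Step 1: x=[3.9600 7.8400] v=[-0.4000 -1.6000]
Step 2: x=[3.8752 7.7248] v=[-0.8480 -1.1520]
Step 3: x=[3.7444 7.6556] v=[-1.3082 -0.6918]
Step 4: x=[3.5700 7.6300] v=[-1.7437 -0.2563]
Step 5: x=[3.3580 7.6420] v=[-2.1197 0.1197]
Max displacement = 2.3700

Answer: 2.3700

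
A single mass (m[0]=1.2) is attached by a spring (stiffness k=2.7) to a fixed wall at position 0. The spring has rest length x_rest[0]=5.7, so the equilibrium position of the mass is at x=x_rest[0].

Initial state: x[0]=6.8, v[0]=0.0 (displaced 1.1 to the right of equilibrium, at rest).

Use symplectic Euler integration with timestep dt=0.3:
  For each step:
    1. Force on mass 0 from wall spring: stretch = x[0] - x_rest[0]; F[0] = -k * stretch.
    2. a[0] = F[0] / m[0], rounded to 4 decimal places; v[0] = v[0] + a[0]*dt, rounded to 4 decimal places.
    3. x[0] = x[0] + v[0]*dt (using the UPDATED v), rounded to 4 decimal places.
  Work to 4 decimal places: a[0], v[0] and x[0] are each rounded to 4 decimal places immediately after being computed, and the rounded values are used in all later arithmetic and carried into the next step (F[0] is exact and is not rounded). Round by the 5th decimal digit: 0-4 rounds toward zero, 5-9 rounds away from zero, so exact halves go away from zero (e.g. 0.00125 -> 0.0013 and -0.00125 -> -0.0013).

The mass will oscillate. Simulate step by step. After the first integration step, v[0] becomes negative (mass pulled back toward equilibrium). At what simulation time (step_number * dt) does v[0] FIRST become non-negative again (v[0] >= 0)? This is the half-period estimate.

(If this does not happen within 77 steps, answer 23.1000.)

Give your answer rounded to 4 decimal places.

Step 0: x=[6.8000] v=[0.0000]
Step 1: x=[6.5773] v=[-0.7425]
Step 2: x=[6.1769] v=[-1.3347]
Step 3: x=[5.6799] v=[-1.6566]
Step 4: x=[5.1870] v=[-1.6430]
Step 5: x=[4.7980] v=[-1.2967]
Step 6: x=[4.5916] v=[-0.6879]
Step 7: x=[4.6097] v=[0.0603]
First v>=0 after going negative at step 7, time=2.1000

Answer: 2.1000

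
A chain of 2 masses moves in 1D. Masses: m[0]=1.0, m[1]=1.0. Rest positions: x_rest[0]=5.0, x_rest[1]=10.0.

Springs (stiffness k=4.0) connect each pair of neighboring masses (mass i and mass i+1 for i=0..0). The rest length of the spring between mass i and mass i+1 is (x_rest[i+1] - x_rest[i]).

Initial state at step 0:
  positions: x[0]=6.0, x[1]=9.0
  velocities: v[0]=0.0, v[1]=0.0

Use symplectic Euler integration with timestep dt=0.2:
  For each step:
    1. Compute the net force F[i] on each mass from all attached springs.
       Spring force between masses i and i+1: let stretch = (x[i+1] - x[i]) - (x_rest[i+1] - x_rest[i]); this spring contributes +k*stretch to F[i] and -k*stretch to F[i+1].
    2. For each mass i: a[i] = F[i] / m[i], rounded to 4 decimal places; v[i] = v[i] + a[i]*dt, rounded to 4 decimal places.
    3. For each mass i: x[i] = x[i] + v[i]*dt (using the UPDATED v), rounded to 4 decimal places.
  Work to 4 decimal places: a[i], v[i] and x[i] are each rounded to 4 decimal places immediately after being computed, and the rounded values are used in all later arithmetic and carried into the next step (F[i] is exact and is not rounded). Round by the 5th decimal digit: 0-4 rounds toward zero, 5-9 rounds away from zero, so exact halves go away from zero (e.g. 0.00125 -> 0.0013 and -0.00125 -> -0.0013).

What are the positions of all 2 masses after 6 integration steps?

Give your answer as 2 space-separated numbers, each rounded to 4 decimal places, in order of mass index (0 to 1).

Step 0: x=[6.0000 9.0000] v=[0.0000 0.0000]
Step 1: x=[5.6800 9.3200] v=[-1.6000 1.6000]
Step 2: x=[5.1424 9.8576] v=[-2.6880 2.6880]
Step 3: x=[4.5592 10.4408] v=[-2.9158 2.9158]
Step 4: x=[4.1171 10.8829] v=[-2.2105 2.2105]
Step 5: x=[3.9575 11.0425] v=[-0.7979 0.7979]
Step 6: x=[4.1315 10.8685] v=[0.8701 -0.8701]

Answer: 4.1315 10.8685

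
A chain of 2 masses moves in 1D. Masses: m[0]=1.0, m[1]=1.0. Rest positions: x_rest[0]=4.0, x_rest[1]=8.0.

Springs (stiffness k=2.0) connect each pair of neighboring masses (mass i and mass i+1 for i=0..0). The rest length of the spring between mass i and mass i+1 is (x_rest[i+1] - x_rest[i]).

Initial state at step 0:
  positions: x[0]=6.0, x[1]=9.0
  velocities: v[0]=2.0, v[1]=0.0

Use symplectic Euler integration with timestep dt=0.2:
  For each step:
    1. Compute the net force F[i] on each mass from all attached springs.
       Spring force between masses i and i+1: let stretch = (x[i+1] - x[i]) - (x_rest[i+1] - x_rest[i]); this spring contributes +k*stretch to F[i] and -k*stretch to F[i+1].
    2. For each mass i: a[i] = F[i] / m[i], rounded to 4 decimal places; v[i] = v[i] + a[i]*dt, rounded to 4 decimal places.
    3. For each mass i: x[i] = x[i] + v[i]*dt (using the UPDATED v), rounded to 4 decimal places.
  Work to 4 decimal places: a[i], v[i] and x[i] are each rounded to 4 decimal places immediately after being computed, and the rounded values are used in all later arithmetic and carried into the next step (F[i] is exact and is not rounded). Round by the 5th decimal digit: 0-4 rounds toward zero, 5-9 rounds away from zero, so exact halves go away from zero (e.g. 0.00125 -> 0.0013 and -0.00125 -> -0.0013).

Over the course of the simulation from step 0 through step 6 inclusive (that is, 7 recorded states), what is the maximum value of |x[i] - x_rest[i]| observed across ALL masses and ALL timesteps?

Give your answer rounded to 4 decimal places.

Answer: 2.8033

Derivation:
Step 0: x=[6.0000 9.0000] v=[2.0000 0.0000]
Step 1: x=[6.3200 9.0800] v=[1.6000 0.4000]
Step 2: x=[6.5408 9.2592] v=[1.1040 0.8960]
Step 3: x=[6.6591 9.5409] v=[0.5914 1.4086]
Step 4: x=[6.6879 9.9121] v=[0.1441 1.8559]
Step 5: x=[6.6547 10.3453] v=[-0.1662 2.1662]
Step 6: x=[6.5967 10.8033] v=[-0.2900 2.2900]
Max displacement = 2.8033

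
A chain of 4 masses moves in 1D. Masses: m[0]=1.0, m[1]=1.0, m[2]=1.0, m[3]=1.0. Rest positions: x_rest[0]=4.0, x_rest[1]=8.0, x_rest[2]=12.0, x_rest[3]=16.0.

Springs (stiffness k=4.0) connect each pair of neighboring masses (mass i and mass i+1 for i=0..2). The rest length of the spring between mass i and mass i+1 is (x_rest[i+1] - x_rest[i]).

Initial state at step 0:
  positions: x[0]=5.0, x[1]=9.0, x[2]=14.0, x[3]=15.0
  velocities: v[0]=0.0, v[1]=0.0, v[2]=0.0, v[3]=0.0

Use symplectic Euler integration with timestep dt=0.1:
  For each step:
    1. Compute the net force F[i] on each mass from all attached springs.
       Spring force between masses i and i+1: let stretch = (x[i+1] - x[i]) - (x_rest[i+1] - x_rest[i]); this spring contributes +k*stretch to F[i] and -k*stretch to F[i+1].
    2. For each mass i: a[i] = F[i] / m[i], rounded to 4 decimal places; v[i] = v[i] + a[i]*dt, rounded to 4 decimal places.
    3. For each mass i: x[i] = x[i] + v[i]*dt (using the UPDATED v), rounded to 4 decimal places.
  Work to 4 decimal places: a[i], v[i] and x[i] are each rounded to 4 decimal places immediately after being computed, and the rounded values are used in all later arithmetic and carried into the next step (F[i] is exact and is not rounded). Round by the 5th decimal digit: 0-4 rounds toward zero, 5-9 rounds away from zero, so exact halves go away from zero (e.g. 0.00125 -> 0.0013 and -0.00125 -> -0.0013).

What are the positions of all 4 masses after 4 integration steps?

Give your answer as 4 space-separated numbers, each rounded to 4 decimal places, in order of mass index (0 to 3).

Answer: 5.0210 9.2670 12.6717 16.0404

Derivation:
Step 0: x=[5.0000 9.0000 14.0000 15.0000] v=[0.0000 0.0000 0.0000 0.0000]
Step 1: x=[5.0000 9.0400 13.8400 15.1200] v=[0.0000 0.4000 -1.6000 1.2000]
Step 2: x=[5.0016 9.1104 13.5392 15.3488] v=[0.0160 0.7040 -3.0080 2.2880]
Step 3: x=[5.0076 9.1936 13.1336 15.6652] v=[0.0595 0.8320 -4.0557 3.1642]
Step 4: x=[5.0210 9.2670 12.6717 16.0404] v=[0.1339 0.7336 -4.6191 3.7516]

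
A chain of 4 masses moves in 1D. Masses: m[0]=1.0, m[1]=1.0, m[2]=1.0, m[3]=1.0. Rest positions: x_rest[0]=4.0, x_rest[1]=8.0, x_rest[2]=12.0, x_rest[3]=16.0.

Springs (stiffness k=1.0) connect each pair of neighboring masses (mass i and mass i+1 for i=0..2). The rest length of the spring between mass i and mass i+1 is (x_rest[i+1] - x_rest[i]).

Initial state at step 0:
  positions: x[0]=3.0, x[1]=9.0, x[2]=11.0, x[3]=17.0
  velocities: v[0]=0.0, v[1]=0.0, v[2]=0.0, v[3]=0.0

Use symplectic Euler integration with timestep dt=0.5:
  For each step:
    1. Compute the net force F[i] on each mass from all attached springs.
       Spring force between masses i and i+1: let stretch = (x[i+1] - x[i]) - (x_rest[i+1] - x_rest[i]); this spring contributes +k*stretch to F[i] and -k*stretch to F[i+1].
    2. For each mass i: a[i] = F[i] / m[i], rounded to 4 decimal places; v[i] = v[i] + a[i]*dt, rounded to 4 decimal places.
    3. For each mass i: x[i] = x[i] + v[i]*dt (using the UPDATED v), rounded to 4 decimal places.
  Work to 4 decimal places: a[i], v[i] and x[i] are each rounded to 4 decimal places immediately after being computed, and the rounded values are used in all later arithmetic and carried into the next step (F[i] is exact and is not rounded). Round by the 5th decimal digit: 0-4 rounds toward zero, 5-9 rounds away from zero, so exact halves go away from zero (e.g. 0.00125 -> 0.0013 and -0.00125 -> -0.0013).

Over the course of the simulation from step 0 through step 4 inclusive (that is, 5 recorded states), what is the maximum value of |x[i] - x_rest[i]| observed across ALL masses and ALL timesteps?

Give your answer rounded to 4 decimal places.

Answer: 1.3750

Derivation:
Step 0: x=[3.0000 9.0000 11.0000 17.0000] v=[0.0000 0.0000 0.0000 0.0000]
Step 1: x=[3.5000 8.0000 12.0000 16.5000] v=[1.0000 -2.0000 2.0000 -1.0000]
Step 2: x=[4.1250 6.8750 13.1250 15.8750] v=[1.2500 -2.2500 2.2500 -1.2500]
Step 3: x=[4.4375 6.6250 13.3750 15.5625] v=[0.6250 -0.5000 0.5000 -0.6250]
Step 4: x=[4.2969 7.5157 12.4844 15.7032] v=[-0.2813 1.7813 -1.7813 0.2813]
Max displacement = 1.3750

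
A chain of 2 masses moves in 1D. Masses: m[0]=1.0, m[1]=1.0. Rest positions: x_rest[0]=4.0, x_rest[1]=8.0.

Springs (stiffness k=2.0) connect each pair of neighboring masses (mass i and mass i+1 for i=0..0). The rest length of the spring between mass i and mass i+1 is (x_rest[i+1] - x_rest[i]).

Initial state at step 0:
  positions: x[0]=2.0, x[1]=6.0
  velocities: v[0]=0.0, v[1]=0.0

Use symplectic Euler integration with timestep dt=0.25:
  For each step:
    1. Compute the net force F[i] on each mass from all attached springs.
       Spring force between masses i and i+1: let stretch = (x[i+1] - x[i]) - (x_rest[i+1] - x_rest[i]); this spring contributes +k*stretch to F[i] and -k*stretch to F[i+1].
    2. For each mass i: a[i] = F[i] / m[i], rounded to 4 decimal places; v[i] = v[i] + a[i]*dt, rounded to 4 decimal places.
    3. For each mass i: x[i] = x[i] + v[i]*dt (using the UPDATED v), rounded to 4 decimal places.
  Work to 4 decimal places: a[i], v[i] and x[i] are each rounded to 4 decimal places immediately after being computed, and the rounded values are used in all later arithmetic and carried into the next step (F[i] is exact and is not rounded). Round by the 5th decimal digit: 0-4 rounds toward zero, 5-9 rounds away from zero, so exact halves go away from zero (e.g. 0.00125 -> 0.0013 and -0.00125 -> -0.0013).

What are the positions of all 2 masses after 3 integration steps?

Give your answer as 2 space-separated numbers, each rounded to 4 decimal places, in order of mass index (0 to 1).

Step 0: x=[2.0000 6.0000] v=[0.0000 0.0000]
Step 1: x=[2.0000 6.0000] v=[0.0000 0.0000]
Step 2: x=[2.0000 6.0000] v=[0.0000 0.0000]
Step 3: x=[2.0000 6.0000] v=[0.0000 0.0000]

Answer: 2.0000 6.0000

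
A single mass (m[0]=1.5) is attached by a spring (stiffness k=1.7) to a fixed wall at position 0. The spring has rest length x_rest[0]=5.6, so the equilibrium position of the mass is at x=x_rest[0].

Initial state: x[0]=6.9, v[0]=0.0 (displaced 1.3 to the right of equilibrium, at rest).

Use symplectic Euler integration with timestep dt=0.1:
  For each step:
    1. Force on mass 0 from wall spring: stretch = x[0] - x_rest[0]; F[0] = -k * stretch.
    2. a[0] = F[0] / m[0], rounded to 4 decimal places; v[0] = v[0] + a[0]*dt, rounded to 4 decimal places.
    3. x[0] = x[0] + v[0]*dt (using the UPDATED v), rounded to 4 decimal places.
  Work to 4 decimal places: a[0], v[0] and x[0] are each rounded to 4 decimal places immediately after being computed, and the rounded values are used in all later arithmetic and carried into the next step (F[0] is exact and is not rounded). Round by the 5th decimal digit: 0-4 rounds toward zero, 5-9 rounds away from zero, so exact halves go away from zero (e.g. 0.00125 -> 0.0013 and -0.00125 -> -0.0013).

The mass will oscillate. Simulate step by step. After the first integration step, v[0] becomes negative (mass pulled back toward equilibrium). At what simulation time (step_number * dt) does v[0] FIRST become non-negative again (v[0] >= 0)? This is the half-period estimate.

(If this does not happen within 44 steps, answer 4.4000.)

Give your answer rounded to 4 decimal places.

Step 0: x=[6.9000] v=[0.0000]
Step 1: x=[6.8853] v=[-0.1473]
Step 2: x=[6.8560] v=[-0.2930]
Step 3: x=[6.8125] v=[-0.4354]
Step 4: x=[6.7552] v=[-0.5728]
Step 5: x=[6.6848] v=[-0.7037]
Step 6: x=[6.6021] v=[-0.8266]
Step 7: x=[6.5081] v=[-0.9402]
Step 8: x=[6.4038] v=[-1.0431]
Step 9: x=[6.2904] v=[-1.1342]
Step 10: x=[6.1692] v=[-1.2125]
Step 11: x=[6.0415] v=[-1.2770]
Step 12: x=[5.9088] v=[-1.3270]
Step 13: x=[5.7726] v=[-1.3620]
Step 14: x=[5.6344] v=[-1.3816]
Step 15: x=[5.4959] v=[-1.3855]
Step 16: x=[5.3585] v=[-1.3737]
Step 17: x=[5.2239] v=[-1.3463]
Step 18: x=[5.0935] v=[-1.3037]
Step 19: x=[4.9689] v=[-1.2463]
Step 20: x=[4.8514] v=[-1.1748]
Step 21: x=[4.7424] v=[-1.0900]
Step 22: x=[4.6431] v=[-0.9928]
Step 23: x=[4.5547] v=[-0.8844]
Step 24: x=[4.4781] v=[-0.7659]
Step 25: x=[4.4142] v=[-0.6388]
Step 26: x=[4.3638] v=[-0.5044]
Step 27: x=[4.3274] v=[-0.3643]
Step 28: x=[4.3054] v=[-0.2201]
Step 29: x=[4.2981] v=[-0.0734]
Step 30: x=[4.3055] v=[0.0742]
First v>=0 after going negative at step 30, time=3.0000

Answer: 3.0000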